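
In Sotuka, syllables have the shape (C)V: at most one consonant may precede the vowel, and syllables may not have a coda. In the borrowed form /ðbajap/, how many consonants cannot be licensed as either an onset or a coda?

The consonants /ð/, /p/ cannot be parsed into a legal (C)V syllable (no codas are permitted; onsets are limited to one consonant).

2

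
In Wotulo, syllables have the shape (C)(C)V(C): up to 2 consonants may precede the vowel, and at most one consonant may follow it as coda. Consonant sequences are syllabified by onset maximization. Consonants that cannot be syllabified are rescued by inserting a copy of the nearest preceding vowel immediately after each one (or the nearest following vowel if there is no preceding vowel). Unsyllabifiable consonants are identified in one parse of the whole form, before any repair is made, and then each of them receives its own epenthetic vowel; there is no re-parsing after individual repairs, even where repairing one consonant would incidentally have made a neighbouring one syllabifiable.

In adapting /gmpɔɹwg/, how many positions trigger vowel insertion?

The unsyllabifiable consonants are /g/, /w/, /g/; each receives one epenthetic vowel.

3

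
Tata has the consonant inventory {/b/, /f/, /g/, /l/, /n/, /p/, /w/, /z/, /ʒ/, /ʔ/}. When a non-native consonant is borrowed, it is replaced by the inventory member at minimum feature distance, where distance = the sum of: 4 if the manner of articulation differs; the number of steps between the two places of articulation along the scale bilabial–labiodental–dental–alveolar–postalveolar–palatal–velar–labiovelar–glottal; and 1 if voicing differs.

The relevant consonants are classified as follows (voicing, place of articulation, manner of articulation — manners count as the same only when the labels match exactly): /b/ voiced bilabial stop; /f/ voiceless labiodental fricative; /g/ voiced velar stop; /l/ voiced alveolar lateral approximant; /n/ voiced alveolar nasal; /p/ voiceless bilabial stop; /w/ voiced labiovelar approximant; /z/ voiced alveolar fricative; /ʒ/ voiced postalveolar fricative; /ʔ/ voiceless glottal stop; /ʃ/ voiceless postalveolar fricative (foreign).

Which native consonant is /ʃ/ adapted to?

/ʒ/ is closest: same manner (fricative), place distance 0 (postalveolar→postalveolar), voicing differs (+1); total 1. Next closest is /z/ at distance 2.

ʒ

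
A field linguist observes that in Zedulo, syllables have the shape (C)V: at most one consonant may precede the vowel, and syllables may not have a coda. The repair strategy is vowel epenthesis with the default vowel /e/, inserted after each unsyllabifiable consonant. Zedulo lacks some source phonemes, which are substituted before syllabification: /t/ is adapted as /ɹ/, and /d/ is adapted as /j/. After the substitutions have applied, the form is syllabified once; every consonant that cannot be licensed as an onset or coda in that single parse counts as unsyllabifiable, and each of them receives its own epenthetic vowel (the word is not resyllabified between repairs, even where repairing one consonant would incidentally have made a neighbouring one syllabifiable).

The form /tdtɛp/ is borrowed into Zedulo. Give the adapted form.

Substitution: /t/ → /ɹ/, /d/ → /j/, giving /ɹjɹɛp/.
Syllabifying with onset maximization leaves /ɹ/, /j/, /p/ stranded (no codas are permitted; onsets are limited to one consonant).
Inserting the epenthetic vowel yields /ɹ/ → /ɹe/, /j/ → /je/, /p/ → /pe/.

ɹejeɹɛpe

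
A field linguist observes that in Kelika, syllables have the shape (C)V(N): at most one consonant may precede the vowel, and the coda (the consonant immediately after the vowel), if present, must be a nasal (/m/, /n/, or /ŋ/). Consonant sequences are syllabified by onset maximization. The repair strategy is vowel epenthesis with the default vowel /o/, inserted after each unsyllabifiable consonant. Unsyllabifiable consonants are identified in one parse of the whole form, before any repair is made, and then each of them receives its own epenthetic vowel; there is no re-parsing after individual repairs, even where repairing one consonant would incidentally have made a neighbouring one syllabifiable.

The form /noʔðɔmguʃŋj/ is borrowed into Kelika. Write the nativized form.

noʔoðɔmguʃoŋojo

Under (C)V(N), the unsyllabifiable consonants are /ʔ/, /ʃ/, /ŋ/, /j/ (only a nasal (/m/, /n/, or /ŋ/) is licensed in coda position; onsets are limited to one consonant).
Epenthesis after each stranded consonant: /ʔ/ → /ʔo/, /ʃ/ → /ʃo/, /ŋ/ → /ŋo/, /j/ → /jo/.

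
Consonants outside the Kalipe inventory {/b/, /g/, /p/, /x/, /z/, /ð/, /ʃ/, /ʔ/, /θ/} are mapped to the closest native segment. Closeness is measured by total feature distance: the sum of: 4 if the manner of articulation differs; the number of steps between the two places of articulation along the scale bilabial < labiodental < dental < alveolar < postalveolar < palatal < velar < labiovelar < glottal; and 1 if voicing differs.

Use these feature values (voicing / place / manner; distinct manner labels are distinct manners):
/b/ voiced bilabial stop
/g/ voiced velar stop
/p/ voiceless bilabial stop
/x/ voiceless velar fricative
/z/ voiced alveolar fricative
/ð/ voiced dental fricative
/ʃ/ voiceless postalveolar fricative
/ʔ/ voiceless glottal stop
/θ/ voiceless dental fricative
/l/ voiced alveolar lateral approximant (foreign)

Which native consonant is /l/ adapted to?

/z/ is closest: manner differs (lateral approximant→fricative, +4), place distance 0 (alveolar→alveolar), same voicing; total 4. Next closest is /ð/ at distance 5.

z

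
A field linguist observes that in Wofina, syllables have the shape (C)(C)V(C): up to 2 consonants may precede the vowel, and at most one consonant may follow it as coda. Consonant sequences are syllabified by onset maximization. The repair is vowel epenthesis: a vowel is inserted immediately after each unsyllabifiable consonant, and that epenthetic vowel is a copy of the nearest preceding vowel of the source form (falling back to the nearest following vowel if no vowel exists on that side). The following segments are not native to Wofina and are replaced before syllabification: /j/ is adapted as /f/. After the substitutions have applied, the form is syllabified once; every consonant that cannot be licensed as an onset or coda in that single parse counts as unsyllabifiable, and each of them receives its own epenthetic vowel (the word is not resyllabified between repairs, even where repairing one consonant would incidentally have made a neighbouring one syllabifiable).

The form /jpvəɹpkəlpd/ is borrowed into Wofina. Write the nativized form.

fəpvəɹpkəlpədə

Substitution: /j/ → /f/, giving /fpvəɹpkəlpd/.
Syllabifying with onset maximization leaves /f/, /p/, /d/ stranded (at most one coda consonant is licensed; onsets may contain at most 2 consonants).
Epenthesis after each stranded consonant: /f/ → /fə/, /p/ → /pə/, /d/ → /də/.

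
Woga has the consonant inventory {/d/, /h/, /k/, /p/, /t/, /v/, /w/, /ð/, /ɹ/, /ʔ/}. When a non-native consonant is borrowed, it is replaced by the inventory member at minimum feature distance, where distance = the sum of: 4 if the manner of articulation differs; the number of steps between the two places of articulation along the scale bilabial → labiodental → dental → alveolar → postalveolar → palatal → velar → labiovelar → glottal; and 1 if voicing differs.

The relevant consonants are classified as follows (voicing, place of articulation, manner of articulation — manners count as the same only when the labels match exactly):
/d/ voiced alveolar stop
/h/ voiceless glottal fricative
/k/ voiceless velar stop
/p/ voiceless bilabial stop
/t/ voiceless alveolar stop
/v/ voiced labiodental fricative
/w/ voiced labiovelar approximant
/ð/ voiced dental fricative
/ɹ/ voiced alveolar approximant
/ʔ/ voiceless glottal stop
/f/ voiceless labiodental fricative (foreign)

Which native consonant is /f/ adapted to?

/v/ is closest: same manner (fricative), place distance 0 (labiodental→labiodental), voicing differs (+1); total 1. Next closest is /ð/ at distance 2.

v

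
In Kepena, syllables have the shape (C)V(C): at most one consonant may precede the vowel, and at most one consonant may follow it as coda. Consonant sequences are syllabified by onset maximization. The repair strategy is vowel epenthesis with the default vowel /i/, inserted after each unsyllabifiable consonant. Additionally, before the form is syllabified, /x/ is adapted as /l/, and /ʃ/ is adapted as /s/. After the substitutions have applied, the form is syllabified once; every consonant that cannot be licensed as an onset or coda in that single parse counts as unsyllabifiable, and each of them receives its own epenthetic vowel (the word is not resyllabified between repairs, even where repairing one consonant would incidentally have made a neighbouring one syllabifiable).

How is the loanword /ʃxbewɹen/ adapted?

Substitution: /ʃ/ → /s/, /x/ → /l/, giving /slbewɹen/.
The consonants /s/, /l/ cannot be parsed into a legal (C)V(C) syllable (at most one coda consonant is licensed; onsets are limited to one consonant).
Epenthesis after each stranded consonant: /s/ → /si/, /l/ → /li/.

silibewɹen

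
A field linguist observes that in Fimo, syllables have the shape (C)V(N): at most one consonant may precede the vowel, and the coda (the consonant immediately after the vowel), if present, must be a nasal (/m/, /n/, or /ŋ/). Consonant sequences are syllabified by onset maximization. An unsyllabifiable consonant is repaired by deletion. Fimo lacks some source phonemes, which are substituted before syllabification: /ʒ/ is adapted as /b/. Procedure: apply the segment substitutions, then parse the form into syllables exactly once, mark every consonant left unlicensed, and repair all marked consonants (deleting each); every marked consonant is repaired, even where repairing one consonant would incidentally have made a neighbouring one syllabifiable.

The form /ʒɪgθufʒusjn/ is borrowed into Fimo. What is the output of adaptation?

Substitution: /ʒ/ → /b/, giving /bɪgθufbusjn/.
The consonants /g/, /f/, /s/, /j/, /n/ cannot be parsed into a legal (C)V(N) syllable (only a nasal (/m/, /n/, or /ŋ/) is licensed in coda position; onsets are limited to one consonant).
Each unlicensed consonant is deleted: /g/, /f/, /s/, /j/, /n/.

bɪθubu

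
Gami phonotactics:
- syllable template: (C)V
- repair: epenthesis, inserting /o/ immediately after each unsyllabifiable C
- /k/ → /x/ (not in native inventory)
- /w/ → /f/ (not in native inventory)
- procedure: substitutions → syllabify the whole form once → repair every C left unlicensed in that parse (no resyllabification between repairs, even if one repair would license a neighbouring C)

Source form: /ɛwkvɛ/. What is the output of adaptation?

ɛfoxovɛ

Substitution: /w/ → /f/, /k/ → /x/, giving /ɛfxvɛ/.
Under (C)V, the unsyllabifiable consonants are /f/, /x/ (no codas are permitted; onsets are limited to one consonant).
Epenthesis after each stranded consonant: /f/ → /fo/, /x/ → /xo/.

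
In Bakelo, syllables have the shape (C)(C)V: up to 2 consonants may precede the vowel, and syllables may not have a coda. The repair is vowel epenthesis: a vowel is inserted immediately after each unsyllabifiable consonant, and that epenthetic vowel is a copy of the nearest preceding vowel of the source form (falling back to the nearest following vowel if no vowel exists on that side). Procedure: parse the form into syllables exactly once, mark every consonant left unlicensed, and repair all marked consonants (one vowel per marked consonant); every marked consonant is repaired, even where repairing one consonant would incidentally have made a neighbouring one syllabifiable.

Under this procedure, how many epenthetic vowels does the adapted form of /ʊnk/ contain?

The unsyllabifiable consonants are /n/, /k/; each receives one epenthetic vowel.

2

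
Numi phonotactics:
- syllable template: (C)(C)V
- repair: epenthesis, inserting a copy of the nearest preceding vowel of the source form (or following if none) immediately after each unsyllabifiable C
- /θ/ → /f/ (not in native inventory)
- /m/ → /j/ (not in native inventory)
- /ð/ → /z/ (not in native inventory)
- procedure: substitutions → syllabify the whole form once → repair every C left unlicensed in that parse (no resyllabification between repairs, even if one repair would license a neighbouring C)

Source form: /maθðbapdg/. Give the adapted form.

Substitution: /m/ → /j/, /θ/ → /f/, /ð/ → /z/, giving /jafzbapdg/.
The consonants /f/, /p/, /d/, /g/ cannot be parsed into a legal (C)(C)V syllable (no codas are permitted; onsets may contain at most 2 consonants).
Each unlicensed consonant becomes the onset of a new syllable: /f/ → /fa/, /p/ → /pa/, /d/ → /da/, /g/ → /ga/.

jafazbapadaga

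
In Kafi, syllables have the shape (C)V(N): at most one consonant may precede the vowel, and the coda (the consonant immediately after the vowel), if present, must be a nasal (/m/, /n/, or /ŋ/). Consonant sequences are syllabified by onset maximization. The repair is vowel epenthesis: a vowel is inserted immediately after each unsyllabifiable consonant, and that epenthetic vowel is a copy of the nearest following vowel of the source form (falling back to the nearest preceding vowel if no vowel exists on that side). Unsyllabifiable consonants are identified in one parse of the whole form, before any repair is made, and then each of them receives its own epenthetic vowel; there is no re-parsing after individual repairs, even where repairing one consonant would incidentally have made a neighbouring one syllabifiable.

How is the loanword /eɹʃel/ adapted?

eɹeʃele

The consonants /ɹ/, /l/ cannot be parsed into a legal (C)V(N) syllable (only a nasal (/m/, /n/, or /ŋ/) is licensed in coda position; onsets are limited to one consonant).
Inserting the epenthetic vowel yields /ɹ/ → /ɹe/, /l/ → /le/.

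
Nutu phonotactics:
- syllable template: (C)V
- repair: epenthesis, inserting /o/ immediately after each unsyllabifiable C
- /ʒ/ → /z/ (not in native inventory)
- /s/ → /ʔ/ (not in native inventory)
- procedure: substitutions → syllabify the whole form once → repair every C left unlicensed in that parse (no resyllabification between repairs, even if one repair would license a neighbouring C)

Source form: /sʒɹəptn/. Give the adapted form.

Substitution: /s/ → /ʔ/, /ʒ/ → /z/, giving /ʔzɹəptn/.
The consonants /ʔ/, /z/, /p/, /t/, /n/ cannot be parsed into a legal (C)V syllable (no codas are permitted; onsets are limited to one consonant).
Each unlicensed consonant becomes the onset of a new syllable: /ʔ/ → /ʔo/, /z/ → /zo/, /p/ → /po/, /t/ → /to/, /n/ → /no/.

ʔozoɹəpotono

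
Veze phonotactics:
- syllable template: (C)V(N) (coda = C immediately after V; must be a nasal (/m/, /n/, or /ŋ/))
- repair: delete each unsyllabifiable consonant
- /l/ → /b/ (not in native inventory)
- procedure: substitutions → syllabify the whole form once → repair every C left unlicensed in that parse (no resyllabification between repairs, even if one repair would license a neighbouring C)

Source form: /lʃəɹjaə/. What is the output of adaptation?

Substitution: /l/ → /b/, giving /bʃəɹjaə/.
Syllabifying with onset maximization leaves /b/, /ɹ/ stranded (only a nasal (/m/, /n/, or /ŋ/) is licensed in coda position; onsets are limited to one consonant).
Deletion applies to /b/, /ɹ/.

ʃəjaə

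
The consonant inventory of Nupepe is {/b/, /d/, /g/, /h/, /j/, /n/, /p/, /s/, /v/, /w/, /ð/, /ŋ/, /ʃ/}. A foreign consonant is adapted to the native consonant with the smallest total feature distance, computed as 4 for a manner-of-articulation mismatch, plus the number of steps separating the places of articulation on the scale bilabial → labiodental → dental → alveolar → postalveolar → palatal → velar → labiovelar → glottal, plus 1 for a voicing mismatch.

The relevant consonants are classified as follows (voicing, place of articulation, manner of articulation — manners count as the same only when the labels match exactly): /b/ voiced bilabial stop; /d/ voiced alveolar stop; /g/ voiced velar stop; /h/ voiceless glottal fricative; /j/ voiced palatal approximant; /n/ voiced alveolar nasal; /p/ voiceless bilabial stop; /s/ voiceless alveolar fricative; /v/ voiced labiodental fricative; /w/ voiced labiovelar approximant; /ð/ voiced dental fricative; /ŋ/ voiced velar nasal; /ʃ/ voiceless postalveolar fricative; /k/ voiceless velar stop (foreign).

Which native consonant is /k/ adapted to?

g

/g/ is closest: same manner (stop), place distance 0 (velar→velar), voicing differs (+1); total 1. Next closest is /d/ at distance 4.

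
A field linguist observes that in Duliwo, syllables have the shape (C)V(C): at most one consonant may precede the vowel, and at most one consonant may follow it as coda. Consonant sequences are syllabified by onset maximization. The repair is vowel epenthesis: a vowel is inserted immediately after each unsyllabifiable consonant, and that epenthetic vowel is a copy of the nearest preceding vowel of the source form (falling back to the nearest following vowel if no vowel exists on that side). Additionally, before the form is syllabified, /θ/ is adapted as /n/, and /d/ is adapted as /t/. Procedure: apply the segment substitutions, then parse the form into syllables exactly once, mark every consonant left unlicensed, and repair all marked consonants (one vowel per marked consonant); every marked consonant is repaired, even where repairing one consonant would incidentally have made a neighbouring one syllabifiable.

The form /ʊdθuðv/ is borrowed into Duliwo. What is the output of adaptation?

Substitution: /d/ → /t/, /θ/ → /n/, giving /ʊtnuðv/.
The consonants /v/ cannot be parsed into a legal (C)V(C) syllable (at most one coda consonant is licensed; onsets are limited to one consonant).
Epenthesis after each stranded consonant: /v/ → /vu/.

ʊtnuðvu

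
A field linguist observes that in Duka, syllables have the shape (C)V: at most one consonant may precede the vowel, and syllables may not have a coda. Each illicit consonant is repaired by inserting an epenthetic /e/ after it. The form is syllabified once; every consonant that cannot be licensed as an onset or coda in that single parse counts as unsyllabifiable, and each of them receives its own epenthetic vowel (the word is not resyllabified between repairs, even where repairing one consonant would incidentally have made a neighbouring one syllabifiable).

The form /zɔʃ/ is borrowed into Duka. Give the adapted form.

zɔʃe

The consonants /ʃ/ cannot be parsed into a legal (C)V syllable (no codas are permitted; onsets are limited to one consonant).
Inserting the epenthetic vowel yields /ʃ/ → /ʃe/.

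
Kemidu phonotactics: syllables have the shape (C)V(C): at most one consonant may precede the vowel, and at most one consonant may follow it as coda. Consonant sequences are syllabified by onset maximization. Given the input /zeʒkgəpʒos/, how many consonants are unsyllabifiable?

1

Under (C)V(C), the unsyllabifiable consonants are /k/ (at most one coda consonant is licensed; onsets are limited to one consonant).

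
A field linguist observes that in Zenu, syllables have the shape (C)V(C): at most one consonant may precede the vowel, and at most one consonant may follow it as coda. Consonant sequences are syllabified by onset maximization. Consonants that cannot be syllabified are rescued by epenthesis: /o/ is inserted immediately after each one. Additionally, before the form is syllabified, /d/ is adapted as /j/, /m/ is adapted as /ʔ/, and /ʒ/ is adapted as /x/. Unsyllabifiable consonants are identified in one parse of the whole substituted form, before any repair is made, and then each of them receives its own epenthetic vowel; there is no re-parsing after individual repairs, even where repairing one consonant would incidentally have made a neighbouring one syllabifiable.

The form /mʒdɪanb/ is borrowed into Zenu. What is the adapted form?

ʔoxojɪanbo

Substitution: /m/ → /ʔ/, /ʒ/ → /x/, /d/ → /j/, giving /ʔxjɪanb/.
The consonants /ʔ/, /x/, /b/ cannot be parsed into a legal (C)V(C) syllable (at most one coda consonant is licensed; onsets are limited to one consonant).
Inserting the epenthetic vowel yields /ʔ/ → /ʔo/, /x/ → /xo/, /b/ → /bo/.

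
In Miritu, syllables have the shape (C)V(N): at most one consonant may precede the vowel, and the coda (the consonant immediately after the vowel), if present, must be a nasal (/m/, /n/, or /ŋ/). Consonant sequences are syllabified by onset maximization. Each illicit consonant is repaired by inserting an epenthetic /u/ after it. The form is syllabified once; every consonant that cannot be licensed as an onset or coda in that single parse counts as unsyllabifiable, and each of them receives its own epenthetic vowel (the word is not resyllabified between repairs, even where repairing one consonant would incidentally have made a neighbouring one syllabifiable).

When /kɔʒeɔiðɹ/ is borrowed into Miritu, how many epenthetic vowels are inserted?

2

The unsyllabifiable consonants are /ð/, /ɹ/; each receives one epenthetic vowel.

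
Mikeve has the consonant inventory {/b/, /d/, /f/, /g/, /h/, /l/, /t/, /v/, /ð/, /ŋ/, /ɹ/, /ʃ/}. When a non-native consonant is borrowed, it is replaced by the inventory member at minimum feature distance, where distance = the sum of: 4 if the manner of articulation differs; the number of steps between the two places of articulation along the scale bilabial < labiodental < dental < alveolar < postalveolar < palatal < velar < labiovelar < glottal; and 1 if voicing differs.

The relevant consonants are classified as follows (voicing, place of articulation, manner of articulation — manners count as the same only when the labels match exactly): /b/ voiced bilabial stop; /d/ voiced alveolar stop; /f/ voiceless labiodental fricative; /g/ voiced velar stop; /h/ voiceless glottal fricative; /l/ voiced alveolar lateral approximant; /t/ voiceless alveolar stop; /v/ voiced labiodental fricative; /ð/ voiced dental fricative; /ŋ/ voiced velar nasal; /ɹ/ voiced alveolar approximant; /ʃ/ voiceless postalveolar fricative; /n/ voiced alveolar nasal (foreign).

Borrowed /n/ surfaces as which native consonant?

/ŋ/ is closest: same manner (nasal), place distance 3 (alveolar→velar), same voicing; total 3. Next closest is /d/ at distance 4.

ŋ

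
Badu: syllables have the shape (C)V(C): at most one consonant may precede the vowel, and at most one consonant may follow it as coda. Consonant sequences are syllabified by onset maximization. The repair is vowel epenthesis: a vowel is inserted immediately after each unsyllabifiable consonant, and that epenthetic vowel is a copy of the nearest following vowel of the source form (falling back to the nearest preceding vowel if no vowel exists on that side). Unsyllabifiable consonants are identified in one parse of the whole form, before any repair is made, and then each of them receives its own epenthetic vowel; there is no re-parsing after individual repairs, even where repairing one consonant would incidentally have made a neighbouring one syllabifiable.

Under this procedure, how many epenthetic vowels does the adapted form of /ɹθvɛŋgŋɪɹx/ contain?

The unsyllabifiable consonants are /ɹ/, /θ/, /g/, /x/; each receives one epenthetic vowel.

4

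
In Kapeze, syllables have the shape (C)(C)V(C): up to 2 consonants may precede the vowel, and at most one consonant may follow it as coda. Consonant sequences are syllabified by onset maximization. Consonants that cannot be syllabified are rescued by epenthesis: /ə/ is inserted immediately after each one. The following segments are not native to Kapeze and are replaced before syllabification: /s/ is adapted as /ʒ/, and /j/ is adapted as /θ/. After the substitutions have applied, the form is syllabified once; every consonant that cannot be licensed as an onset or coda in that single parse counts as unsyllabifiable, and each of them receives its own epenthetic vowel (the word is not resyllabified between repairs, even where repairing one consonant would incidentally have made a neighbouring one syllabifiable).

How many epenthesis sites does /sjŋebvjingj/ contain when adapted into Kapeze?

After substitution the input is /ʒθŋebvθingθ/.
The unsyllabifiable consonants are /ʒ/, /g/, /θ/; each receives one epenthetic vowel.

3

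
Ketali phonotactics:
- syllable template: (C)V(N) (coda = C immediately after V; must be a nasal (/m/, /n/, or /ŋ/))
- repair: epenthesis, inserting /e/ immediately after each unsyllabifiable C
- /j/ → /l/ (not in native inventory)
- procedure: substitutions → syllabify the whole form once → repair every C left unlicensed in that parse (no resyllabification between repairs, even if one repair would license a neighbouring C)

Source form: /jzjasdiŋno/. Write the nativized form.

Substitution: /j/ → /l/, giving /lzlasdiŋno/.
Under (C)V(N), the unsyllabifiable consonants are /l/, /z/, /s/ (only a nasal (/m/, /n/, or /ŋ/) is licensed in coda position; onsets are limited to one consonant).
Each unlicensed consonant becomes the onset of a new syllable: /l/ → /le/, /z/ → /ze/, /s/ → /se/.

lezelasediŋno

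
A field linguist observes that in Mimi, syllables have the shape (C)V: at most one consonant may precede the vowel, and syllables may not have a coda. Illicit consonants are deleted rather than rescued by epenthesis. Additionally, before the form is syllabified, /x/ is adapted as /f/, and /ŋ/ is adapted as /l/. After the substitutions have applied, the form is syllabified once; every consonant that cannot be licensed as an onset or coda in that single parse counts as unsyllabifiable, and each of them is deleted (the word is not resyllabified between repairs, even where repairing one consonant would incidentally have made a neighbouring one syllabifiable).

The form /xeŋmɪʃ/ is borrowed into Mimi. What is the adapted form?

femɪ

Substitution: /x/ → /f/, /ŋ/ → /l/, giving /felmɪʃ/.
Syllabifying with onset maximization leaves /l/, /ʃ/ stranded (no codas are permitted; onsets are limited to one consonant).
Deleting the stranded consonants removes /l/, /ʃ/.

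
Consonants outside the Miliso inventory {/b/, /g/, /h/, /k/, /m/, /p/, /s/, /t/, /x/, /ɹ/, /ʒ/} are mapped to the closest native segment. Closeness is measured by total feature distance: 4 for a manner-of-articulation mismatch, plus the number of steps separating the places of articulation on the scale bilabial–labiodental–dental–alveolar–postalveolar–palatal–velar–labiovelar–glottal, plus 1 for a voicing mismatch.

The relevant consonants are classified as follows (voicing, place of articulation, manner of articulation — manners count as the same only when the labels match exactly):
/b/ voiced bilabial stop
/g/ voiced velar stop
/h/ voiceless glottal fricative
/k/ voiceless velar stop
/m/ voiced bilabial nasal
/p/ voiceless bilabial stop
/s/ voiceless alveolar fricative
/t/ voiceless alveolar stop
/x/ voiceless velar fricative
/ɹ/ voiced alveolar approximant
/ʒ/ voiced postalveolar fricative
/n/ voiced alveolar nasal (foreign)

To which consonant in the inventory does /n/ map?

/m/ is closest: same manner (nasal), place distance 3 (alveolar→bilabial), same voicing; total 3. Next closest is /ɹ/ at distance 4.

m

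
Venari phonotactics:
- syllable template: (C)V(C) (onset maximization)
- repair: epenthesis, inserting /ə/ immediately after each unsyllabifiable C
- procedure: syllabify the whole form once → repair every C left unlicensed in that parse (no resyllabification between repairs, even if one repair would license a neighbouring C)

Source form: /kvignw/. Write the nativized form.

kəvignəwə

The consonants /k/, /n/, /w/ cannot be parsed into a legal (C)V(C) syllable (at most one coda consonant is licensed; onsets are limited to one consonant).
Epenthesis after each stranded consonant: /k/ → /kə/, /n/ → /nə/, /w/ → /wə/.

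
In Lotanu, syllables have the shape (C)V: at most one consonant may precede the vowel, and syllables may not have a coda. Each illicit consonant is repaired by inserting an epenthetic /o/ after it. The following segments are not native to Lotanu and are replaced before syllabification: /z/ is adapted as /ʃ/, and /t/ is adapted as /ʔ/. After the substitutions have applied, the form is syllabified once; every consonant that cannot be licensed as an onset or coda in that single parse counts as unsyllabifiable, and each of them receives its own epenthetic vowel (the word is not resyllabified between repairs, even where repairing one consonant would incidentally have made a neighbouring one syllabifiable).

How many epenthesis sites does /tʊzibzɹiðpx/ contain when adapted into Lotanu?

After substitution the input is /ʔʊʃibʃɹiðpx/.
The unsyllabifiable consonants are /b/, /ʃ/, /ð/, /p/, /x/; each receives one epenthetic vowel.

5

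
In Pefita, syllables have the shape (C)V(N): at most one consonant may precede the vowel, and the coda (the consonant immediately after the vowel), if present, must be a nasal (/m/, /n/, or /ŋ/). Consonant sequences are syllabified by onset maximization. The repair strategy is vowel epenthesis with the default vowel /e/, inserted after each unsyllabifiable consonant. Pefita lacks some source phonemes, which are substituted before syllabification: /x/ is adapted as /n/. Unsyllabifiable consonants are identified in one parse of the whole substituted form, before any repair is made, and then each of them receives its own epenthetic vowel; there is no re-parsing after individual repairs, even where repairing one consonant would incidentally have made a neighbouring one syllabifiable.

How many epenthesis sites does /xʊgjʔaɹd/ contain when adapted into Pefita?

4

After substitution the input is /nʊgjʔaɹd/.
The unsyllabifiable consonants are /g/, /j/, /ɹ/, /d/; each receives one epenthetic vowel.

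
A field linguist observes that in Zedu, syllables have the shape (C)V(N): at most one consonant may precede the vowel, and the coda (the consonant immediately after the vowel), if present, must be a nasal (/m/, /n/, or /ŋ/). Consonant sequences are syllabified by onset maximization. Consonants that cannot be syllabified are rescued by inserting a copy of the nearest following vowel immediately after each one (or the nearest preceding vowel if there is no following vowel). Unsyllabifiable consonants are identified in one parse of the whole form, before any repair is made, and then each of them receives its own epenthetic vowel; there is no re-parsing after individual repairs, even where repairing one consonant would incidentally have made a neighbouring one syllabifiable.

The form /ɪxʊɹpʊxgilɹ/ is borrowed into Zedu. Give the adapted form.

The consonants /ɹ/, /x/, /l/, /ɹ/ cannot be parsed into a legal (C)V(N) syllable (only a nasal (/m/, /n/, or /ŋ/) is licensed in coda position; onsets are limited to one consonant).
Each unlicensed consonant becomes the onset of a new syllable: /ɹ/ → /ɹʊ/, /x/ → /xi/, /l/ → /li/, /ɹ/ → /ɹi/.

ɪxʊɹʊpʊxigiliɹi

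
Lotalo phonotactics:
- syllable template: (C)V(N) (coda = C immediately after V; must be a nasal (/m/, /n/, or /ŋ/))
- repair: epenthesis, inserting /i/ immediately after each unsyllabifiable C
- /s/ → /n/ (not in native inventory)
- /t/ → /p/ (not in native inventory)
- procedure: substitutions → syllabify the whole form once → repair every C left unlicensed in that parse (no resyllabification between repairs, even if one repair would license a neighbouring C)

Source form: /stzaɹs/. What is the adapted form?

nipizaɹini

Substitution: /s/ → /n/, /t/ → /p/, giving /npzaɹn/.
Under (C)V(N), the unsyllabifiable consonants are /n/, /p/, /ɹ/, /n/ (only a nasal (/m/, /n/, or /ŋ/) is licensed in coda position; onsets are limited to one consonant).
Inserting the epenthetic vowel yields /n/ → /ni/, /p/ → /pi/, /ɹ/ → /ɹi/, /n/ → /ni/.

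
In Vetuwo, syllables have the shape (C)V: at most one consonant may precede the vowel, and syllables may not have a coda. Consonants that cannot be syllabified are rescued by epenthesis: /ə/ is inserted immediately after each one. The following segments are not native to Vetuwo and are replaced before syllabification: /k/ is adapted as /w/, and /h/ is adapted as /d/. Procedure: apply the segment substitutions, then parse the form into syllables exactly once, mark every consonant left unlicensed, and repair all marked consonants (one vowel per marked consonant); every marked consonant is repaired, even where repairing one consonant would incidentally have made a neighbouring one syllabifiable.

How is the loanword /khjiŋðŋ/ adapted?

Substitution: /k/ → /w/, /h/ → /d/, giving /wdjiŋðŋ/.
The consonants /w/, /d/, /ŋ/, /ð/, /ŋ/ cannot be parsed into a legal (C)V syllable (no codas are permitted; onsets are limited to one consonant).
Epenthesis after each stranded consonant: /w/ → /wə/, /d/ → /də/, /ŋ/ → /ŋə/, /ð/ → /ðə/, /ŋ/ → /ŋə/.

wədəjiŋəðəŋə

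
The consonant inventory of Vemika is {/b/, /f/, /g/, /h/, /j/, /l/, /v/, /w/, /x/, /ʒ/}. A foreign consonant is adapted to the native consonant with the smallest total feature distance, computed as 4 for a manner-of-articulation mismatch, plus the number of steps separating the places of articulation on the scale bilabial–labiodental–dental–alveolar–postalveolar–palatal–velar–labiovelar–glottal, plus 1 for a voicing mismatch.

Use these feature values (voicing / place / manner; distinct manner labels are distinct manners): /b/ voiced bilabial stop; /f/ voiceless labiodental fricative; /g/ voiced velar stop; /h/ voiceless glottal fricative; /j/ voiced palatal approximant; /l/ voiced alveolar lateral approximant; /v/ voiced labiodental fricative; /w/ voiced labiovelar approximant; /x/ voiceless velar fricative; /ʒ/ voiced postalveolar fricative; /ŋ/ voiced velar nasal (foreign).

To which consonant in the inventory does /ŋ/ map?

/g/ is closest: manner differs (nasal→stop, +4), place distance 0 (velar→velar), same voicing; total 4. Next closest is /j/ at distance 5.

g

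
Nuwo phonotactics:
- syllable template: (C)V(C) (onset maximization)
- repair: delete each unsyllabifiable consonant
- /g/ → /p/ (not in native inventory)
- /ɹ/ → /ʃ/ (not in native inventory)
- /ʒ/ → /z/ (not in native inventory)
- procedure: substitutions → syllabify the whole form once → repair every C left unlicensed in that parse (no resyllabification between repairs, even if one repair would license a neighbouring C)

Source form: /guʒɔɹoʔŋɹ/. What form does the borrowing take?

Substitution: /g/ → /p/, /ʒ/ → /z/, /ɹ/ → /ʃ/, giving /puzɔʃoʔŋʃ/.
Under (C)V(C), the unsyllabifiable consonants are /ŋ/, /ʃ/ (at most one coda consonant is licensed; onsets are limited to one consonant).
Deletion applies to /ŋ/, /ʃ/.

puzɔʃoʔ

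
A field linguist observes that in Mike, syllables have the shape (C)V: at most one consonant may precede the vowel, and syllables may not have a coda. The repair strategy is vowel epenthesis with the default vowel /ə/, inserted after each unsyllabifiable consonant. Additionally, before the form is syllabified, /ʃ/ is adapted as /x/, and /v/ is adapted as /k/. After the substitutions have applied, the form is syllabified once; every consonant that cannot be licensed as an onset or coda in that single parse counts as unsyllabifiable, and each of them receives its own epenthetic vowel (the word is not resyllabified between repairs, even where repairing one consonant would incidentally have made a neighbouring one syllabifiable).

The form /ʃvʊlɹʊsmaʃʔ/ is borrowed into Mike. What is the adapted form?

Substitution: /ʃ/ → /x/, /v/ → /k/, giving /xkʊlɹʊsmaxʔ/.
Under (C)V, the unsyllabifiable consonants are /x/, /l/, /s/, /x/, /ʔ/ (no codas are permitted; onsets are limited to one consonant).
Epenthesis after each stranded consonant: /x/ → /xə/, /l/ → /lə/, /s/ → /sə/, /x/ → /xə/, /ʔ/ → /ʔə/.

xəkʊləɹʊsəmaxəʔə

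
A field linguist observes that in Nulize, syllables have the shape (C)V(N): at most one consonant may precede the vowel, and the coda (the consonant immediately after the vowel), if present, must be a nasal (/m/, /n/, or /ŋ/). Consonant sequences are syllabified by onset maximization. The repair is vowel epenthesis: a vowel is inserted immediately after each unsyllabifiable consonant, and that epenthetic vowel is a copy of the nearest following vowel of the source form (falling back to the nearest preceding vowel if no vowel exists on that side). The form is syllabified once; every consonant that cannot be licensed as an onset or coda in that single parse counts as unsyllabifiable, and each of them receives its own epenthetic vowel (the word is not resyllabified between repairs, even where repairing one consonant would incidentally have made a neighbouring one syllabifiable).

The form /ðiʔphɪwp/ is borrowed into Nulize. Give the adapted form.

The consonants /ʔ/, /p/, /w/, /p/ cannot be parsed into a legal (C)V(N) syllable (only a nasal (/m/, /n/, or /ŋ/) is licensed in coda position; onsets are limited to one consonant).
Inserting the epenthetic vowel yields /ʔ/ → /ʔɪ/, /p/ → /pɪ/, /w/ → /wɪ/, /p/ → /pɪ/.

ðiʔɪpɪhɪwɪpɪ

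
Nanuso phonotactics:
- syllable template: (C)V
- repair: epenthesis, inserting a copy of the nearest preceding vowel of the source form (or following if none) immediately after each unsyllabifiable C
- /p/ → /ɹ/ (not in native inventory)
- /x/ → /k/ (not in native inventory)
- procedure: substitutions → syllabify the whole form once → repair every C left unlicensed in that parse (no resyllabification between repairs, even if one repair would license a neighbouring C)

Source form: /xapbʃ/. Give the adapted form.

Substitution: /x/ → /k/, /p/ → /ɹ/, giving /kaɹbʃ/.
The consonants /ɹ/, /b/, /ʃ/ cannot be parsed into a legal (C)V syllable (no codas are permitted; onsets are limited to one consonant).
Epenthesis after each stranded consonant: /ɹ/ → /ɹa/, /b/ → /ba/, /ʃ/ → /ʃa/.

kaɹabaʃa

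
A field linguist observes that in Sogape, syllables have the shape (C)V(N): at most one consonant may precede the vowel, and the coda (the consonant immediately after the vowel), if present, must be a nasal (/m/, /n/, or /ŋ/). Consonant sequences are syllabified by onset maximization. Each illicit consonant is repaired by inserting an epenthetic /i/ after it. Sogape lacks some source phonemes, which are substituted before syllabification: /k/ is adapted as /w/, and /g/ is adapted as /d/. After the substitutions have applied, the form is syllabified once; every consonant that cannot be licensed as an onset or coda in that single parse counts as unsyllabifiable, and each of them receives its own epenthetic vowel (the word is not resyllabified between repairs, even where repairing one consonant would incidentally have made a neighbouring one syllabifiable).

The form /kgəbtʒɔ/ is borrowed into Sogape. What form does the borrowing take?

Substitution: /k/ → /w/, /g/ → /d/, giving /wdəbtʒɔ/.
Under (C)V(N), the unsyllabifiable consonants are /w/, /b/, /t/ (only a nasal (/m/, /n/, or /ŋ/) is licensed in coda position; onsets are limited to one consonant).
Epenthesis after each stranded consonant: /w/ → /wi/, /b/ → /bi/, /t/ → /ti/.

widəbitiʒɔ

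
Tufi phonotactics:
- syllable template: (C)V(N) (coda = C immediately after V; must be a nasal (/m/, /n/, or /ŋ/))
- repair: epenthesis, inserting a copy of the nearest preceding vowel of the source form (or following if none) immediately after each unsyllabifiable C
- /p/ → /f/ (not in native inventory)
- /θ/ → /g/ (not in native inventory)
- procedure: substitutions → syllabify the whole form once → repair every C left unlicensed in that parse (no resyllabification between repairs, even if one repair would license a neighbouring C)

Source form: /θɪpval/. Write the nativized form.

Substitution: /θ/ → /g/, /p/ → /f/, giving /gɪfval/.
Under (C)V(N), the unsyllabifiable consonants are /f/, /l/ (only a nasal (/m/, /n/, or /ŋ/) is licensed in coda position; onsets are limited to one consonant).
Epenthesis after each stranded consonant: /f/ → /fɪ/, /l/ → /la/.

gɪfɪvala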